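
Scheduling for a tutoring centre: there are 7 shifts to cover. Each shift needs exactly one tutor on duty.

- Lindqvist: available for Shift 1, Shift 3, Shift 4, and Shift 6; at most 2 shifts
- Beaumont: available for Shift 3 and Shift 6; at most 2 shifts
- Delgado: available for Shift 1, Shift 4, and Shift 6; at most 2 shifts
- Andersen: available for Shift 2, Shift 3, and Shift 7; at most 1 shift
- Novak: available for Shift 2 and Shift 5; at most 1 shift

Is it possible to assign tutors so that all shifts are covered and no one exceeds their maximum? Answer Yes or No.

No

Total capacity is 8 and 7 slots are needed, so capacity alone doesn't rule it out.
Shifts {Shift 2, Shift 5, Shift 7} need 3 worker-slots in total, but the tutors available for any of those shifts (Andersen and Novak) can supply at most 2 among them. So no valid schedule exists.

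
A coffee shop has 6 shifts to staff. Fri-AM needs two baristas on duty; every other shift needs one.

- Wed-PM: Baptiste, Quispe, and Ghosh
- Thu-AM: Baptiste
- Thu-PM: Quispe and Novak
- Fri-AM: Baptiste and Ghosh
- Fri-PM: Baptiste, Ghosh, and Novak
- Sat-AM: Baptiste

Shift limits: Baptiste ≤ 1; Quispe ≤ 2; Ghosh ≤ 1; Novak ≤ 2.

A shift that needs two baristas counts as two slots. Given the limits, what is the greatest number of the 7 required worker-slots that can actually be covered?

5

Total capacity across all baristas is 1+2+1+2 = 6, and 7 slots are needed, so at most 6 can be filled.
Shifts {Thu-AM, Fri-AM} need 3 slots but only Baptiste and Ghosh are available for them, supplying at most 2 — so at least 1 slot must go unfilled.
An assignment achieving 5: Wed-PM→Quispe, Thu-AM→Baptiste, Thu-PM→Quispe, Fri-AM→Ghosh, Fri-PM→Novak.
Loads: Baptiste 1/1, Quispe 2/2, Ghosh 1/1, Novak 1/2.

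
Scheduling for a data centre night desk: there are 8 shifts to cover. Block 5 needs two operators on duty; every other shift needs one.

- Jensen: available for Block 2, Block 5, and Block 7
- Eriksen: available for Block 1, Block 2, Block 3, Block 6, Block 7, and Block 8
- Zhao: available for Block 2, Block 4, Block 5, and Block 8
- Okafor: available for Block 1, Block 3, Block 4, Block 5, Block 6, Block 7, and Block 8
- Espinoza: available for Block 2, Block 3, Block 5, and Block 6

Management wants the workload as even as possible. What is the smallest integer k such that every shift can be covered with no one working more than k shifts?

2

With 5 operators and 9 worker-slots to fill, someone must work at least ⌈9/5⌉ = 2 shifts, so k ≥ 2.
k = 2 works: Block 1→Eriksen, Block 2→Jensen, Block 3→Eriksen, Block 4→Zhao, Block 5→Okafor+Espinoza, Block 6→Okafor, Block 7→Jensen, Block 8→Zhao.
Loads: Jensen 2, Eriksen 2, Zhao 2, Okafor 2, Espinoza 1 — all ≤ 2.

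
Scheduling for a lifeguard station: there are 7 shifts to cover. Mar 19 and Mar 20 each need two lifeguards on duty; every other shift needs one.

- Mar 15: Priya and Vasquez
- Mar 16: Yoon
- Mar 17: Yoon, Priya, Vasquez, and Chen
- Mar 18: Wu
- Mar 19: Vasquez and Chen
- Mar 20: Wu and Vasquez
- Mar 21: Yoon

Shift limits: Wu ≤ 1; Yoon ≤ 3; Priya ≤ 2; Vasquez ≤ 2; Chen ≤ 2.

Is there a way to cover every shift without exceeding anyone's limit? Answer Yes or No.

Total capacity is 10 and 9 slots are needed, so capacity alone doesn't rule it out.
Shifts {Mar 18, Mar 20} need 3 worker-slots in total, but the lifeguards available for any of those shifts (Wu and Vasquez) can supply at most 2 among them. So no valid schedule exists.

No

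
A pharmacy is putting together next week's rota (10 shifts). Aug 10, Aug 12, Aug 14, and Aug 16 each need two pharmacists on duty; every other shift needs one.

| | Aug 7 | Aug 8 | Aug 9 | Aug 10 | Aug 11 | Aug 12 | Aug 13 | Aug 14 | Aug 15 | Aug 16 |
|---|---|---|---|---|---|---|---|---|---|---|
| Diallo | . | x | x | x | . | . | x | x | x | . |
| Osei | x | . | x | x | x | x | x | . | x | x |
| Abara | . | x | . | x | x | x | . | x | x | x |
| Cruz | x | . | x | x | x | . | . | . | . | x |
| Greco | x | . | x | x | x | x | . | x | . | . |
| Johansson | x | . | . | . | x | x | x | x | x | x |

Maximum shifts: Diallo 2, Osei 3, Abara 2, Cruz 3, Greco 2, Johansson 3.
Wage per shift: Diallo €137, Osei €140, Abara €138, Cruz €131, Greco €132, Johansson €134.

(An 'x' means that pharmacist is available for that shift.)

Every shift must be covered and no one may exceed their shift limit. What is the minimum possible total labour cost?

€1889

Picking the cheapest available pharmacist for each shift independently would cost €1858, but that ignores the shift limits.
An optimal schedule: Aug 7→Cruz, Aug 8→Diallo, Aug 9→Cruz, Aug 10→Abara+Osei, Aug 11→Cruz, Aug 12→Greco+Johansson, Aug 13→Johansson, Aug 14→Greco+Diallo, Aug 15→Johansson, Aug 16→Abara+Osei.
Total: 131 + 137 + 131 + 138 + 140 + 131 + 132 + 134 + 134 + 132 + 137 + 134 + 138 + 140 = €1889.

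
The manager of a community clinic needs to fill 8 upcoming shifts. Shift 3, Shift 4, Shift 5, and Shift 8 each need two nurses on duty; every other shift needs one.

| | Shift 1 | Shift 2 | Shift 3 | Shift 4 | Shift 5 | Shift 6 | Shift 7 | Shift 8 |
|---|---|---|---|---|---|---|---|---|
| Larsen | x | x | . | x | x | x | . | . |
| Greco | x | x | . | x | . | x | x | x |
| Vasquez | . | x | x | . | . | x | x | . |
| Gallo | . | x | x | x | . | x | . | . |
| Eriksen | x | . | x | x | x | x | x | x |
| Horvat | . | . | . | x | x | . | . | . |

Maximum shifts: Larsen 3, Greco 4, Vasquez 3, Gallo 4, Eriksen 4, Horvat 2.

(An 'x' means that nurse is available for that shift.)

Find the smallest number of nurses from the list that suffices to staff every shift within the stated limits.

12 slots to fill and no one can take more than 4, so at least ⌈12/4⌉ = 3 nurses are needed.
Shifts {Shift 3, Shift 5, Shift 8} need 6 slots, but among the nurses available for them (Larsen, Greco, Vasquez, Gallo, Eriksen, and Horvat) any 3 together supply at most 5. So 3 nurses are not enough.
Larsen, Greco, Vasquez, and Eriksen alone can cover everything: Shift 1→Larsen, Shift 2→Larsen, Shift 3→Vasquez+Eriksen, Shift 4→Greco+Eriksen, Shift 5→Larsen+Eriksen, Shift 6→Greco, Shift 7→Greco, Shift 8→Greco+Eriksen.

4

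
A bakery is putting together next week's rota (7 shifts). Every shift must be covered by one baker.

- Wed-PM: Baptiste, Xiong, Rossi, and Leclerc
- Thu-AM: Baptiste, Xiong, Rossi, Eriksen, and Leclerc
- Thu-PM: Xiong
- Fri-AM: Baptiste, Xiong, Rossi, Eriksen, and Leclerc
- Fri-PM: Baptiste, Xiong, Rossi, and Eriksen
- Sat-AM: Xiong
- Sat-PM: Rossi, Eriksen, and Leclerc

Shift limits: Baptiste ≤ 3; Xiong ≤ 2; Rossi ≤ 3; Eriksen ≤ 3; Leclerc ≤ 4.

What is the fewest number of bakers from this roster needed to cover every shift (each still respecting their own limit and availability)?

7 slots to fill and no one can take more than 4, so at least ⌈7/4⌉ = 2 bakers are needed.
No set of 2 bakers can cover every shift (each such set leaves at least one shift with no one available or exceeds a cap).
Baptiste, Xiong, and Rossi alone can cover everything: Wed-PM→Baptiste, Thu-AM→Baptiste, Thu-PM→Xiong, Fri-AM→Baptiste, Fri-PM→Rossi, Sat-AM→Xiong, Sat-PM→Rossi.

3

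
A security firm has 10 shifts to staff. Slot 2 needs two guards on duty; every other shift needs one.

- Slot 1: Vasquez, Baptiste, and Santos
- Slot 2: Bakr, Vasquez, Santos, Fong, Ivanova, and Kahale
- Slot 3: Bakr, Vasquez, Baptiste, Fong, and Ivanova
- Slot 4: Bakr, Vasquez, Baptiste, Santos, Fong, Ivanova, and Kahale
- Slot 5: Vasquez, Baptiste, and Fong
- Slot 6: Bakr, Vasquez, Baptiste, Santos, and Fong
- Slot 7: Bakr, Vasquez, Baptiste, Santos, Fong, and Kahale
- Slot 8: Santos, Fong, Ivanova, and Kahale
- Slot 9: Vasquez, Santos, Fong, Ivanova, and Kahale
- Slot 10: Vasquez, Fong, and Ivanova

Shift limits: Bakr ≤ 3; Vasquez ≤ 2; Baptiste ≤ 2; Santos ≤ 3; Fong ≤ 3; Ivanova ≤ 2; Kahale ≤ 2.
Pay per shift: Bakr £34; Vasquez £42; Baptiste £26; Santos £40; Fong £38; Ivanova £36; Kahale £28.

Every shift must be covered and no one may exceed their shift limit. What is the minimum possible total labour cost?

Picking the cheapest available guard for each shift independently would cost £310, but that ignores the shift limits.
An optimal schedule: Slot 1→Baptiste, Slot 2→Ivanova+Fong, Slot 3→Bakr, Slot 4→Fong, Slot 5→Baptiste, Slot 6→Bakr, Slot 7→Bakr, Slot 8→Kahale, Slot 9→Kahale, Slot 10→Ivanova.
Total: 26 + 36 + 38 + 34 + 38 + 26 + 34 + 34 + 28 + 28 + 36 = £358.

£358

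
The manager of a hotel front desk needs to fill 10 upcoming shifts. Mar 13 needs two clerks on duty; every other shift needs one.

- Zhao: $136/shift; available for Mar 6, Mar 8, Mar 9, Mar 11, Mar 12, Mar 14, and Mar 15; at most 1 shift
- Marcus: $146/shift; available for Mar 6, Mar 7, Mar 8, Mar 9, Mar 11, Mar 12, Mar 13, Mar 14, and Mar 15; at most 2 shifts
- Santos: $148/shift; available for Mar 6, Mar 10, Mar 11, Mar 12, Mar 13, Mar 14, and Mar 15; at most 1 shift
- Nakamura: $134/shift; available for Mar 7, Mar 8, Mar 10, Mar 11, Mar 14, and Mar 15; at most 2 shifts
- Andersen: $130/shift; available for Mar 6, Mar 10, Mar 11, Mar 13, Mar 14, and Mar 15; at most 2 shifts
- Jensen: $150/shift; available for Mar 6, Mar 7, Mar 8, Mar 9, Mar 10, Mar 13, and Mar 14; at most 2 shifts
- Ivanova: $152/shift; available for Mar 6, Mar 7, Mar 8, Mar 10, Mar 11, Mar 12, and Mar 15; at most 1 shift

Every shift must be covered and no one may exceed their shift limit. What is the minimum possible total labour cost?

$1556

Picking the cheapest available clerk for each shift independently would cost $1466, but that ignores the shift limits.
An optimal schedule: Mar 6→Andersen, Mar 7→Marcus, Mar 8→Nakamura, Mar 9→Zhao, Mar 10→Santos, Mar 11→Nakamura, Mar 12→Marcus, Mar 13→Andersen+Jensen, Mar 14→Jensen, Mar 15→Ivanova.
Total: 130 + 146 + 134 + 136 + 148 + 134 + 146 + 130 + 150 + 150 + 152 = $1556.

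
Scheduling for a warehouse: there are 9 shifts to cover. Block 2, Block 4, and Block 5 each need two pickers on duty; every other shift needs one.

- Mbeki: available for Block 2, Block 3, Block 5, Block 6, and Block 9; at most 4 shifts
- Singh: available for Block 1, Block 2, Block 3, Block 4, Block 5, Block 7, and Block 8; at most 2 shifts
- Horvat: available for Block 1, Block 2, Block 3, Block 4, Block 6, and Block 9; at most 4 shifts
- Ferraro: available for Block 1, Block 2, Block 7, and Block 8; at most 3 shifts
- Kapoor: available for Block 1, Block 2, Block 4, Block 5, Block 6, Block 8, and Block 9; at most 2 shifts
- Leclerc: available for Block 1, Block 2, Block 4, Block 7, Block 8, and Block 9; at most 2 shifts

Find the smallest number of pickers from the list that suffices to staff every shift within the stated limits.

4

12 slots to fill and no one can take more than 4, so at least ⌈12/4⌉ = 3 pickers are needed.
Any 3 pickers together have capacity at most 4+4+3 = 11 < 12 slots, so 3 can never suffice.
Mbeki, Singh, Horvat, and Ferraro alone can cover everything: Block 1→Horvat, Block 2→Horvat+Ferraro, Block 3→Mbeki, Block 4→Singh+Horvat, Block 5→Mbeki+Singh, Block 6→Mbeki, Block 7→Ferraro, Block 8→Ferraro, Block 9→Mbeki.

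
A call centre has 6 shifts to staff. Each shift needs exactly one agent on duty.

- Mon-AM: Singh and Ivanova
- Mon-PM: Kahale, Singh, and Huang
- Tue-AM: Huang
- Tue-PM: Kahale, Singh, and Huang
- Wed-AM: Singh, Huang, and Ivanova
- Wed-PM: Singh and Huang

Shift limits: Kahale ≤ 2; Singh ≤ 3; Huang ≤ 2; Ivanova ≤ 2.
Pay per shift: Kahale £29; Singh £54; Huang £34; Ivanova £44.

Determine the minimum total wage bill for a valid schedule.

£214

Tue-AM can only be covered by Huang, so that assignment is forced.
Picking the cheapest available agent for each shift independently would cost £204, but that ignores the shift limits.
An optimal schedule: Mon-AM→Ivanova, Mon-PM→Kahale, Tue-AM→Huang, Tue-PM→Kahale, Wed-AM→Ivanova, Wed-PM→Huang.
Total: 44 + 29 + 34 + 29 + 44 + 34 = £214.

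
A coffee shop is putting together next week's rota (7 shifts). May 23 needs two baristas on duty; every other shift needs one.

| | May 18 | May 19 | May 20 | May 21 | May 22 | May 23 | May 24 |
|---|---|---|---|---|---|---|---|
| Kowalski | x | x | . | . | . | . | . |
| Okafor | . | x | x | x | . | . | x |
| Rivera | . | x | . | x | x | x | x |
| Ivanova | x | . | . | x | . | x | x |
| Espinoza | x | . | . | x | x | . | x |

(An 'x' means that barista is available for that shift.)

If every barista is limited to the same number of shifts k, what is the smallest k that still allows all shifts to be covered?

2

With 5 baristas and 8 worker-slots to fill, someone must work at least ⌈8/5⌉ = 2 shifts, so k ≥ 2.
k = 2 works: May 18→Kowalski, May 19→Kowalski, May 20→Okafor, May 21→Okafor, May 22→Rivera, May 23→Rivera+Ivanova, May 24→Ivanova.
Loads: Kowalski 2, Okafor 2, Rivera 2, Ivanova 2, Espinoza 0 — all ≤ 2.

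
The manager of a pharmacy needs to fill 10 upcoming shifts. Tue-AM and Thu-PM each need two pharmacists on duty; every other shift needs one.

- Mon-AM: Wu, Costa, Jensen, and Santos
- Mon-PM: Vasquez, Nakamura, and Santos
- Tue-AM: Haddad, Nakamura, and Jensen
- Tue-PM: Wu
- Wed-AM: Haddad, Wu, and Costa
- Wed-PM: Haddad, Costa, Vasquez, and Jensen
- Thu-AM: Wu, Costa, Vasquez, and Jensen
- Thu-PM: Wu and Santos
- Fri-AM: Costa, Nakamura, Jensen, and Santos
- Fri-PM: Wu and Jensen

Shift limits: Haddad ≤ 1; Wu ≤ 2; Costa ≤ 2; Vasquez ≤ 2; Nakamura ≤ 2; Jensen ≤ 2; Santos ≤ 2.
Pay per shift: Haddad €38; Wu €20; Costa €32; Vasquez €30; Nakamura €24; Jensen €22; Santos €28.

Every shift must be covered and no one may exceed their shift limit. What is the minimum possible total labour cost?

Tue-PM can only be covered by Wu, so that assignment is forced.
Thu-PM can only be covered by Wu and Santos, so that assignment is forced.
Picking the cheapest available pharmacist for each shift independently would cost €262, but that ignores the shift limits.
An optimal schedule: Mon-AM→Santos, Mon-PM→Nakamura, Tue-AM→Jensen+Nakamura, Tue-PM→Wu, Wed-AM→Costa, Wed-PM→Vasquez, Thu-AM→Vasquez, Thu-PM→Wu+Santos, Fri-AM→Costa, Fri-PM→Jensen.
Total: 28 + 24 + 22 + 24 + 20 + 32 + 30 + 30 + 20 + 28 + 32 + 22 = €312.

€312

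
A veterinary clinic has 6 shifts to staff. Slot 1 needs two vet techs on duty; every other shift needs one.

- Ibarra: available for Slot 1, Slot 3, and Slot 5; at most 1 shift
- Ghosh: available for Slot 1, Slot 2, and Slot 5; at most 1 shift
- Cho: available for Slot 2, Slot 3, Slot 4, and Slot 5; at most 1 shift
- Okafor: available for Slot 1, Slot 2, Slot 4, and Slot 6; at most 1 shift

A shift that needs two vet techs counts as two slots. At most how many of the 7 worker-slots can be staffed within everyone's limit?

4

Total capacity across all vet techs is 1+1+1+1 = 4, and 7 slots are needed, so at most 4 can be filled.
An assignment achieving 4: Slot 1→Ghosh, Slot 3→Ibarra, Slot 4→Cho, Slot 6→Okafor.
Loads: Ibarra 1/1, Ghosh 1/1, Cho 1/1, Okafor 1/1.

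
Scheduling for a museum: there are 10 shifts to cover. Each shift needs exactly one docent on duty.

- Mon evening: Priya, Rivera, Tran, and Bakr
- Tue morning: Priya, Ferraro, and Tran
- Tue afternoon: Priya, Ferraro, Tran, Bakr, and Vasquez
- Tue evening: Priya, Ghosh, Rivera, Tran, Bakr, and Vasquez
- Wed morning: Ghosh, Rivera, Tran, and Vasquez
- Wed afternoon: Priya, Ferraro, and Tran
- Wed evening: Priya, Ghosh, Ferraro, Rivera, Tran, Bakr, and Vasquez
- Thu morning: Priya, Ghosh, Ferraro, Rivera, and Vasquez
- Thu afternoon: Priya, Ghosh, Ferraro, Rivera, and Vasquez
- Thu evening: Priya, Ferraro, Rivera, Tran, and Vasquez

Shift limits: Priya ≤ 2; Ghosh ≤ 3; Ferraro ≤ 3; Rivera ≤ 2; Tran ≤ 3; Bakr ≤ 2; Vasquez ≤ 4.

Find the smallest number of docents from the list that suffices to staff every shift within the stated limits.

10 slots to fill and no one can take more than 4, so at least ⌈10/4⌉ = 3 docents are needed.
Ghosh, Tran, and Vasquez alone can cover everything: Mon evening→Tran, Tue morning→Tran, Tue afternoon→Vasquez, Tue evening→Ghosh, Wed morning→Vasquez, Wed afternoon→Tran, Wed evening→Vasquez, Thu morning→Ghosh, Thu afternoon→Ghosh, Thu evening→Vasquez.

3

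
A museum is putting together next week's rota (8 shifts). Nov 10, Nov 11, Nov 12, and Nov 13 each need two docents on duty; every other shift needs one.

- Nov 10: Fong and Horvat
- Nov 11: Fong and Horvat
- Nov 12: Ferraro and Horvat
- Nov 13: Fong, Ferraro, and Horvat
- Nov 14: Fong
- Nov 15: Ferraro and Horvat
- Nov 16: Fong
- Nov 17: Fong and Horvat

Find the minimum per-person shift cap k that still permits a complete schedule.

5

With 3 docents and 12 worker-slots to fill, someone must work at least ⌈12/3⌉ = 4 shifts, so k ≥ 4.
k = 4 is infeasible (exhaustive check).
k = 5 works: Nov 10→Fong+Horvat, Nov 11→Fong+Horvat, Nov 12→Ferraro+Horvat, Nov 13→Ferraro+Horvat, Nov 14→Fong, Nov 15→Ferraro, Nov 16→Fong, Nov 17→Fong.
Loads: Fong 5, Ferraro 3, Horvat 4 — all ≤ 5.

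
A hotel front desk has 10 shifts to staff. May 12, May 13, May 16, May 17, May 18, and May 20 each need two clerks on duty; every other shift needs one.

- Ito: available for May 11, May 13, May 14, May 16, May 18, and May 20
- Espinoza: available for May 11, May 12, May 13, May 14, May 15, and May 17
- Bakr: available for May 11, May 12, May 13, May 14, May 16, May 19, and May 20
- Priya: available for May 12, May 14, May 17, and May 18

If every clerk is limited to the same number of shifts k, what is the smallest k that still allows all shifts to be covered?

With 4 clerks and 16 worker-slots to fill, someone must work at least ⌈16/4⌉ = 4 shifts, so k ≥ 4.
k = 4 works: May 11→Ito, May 12→Espinoza+Priya, May 13→Espinoza+Bakr, May 14→Priya, May 15→Espinoza, May 16→Ito+Bakr, May 17→Espinoza+Priya, May 18→Ito+Priya, May 19→Bakr, May 20→Ito+Bakr.
Loads: Ito 4, Espinoza 4, Bakr 4, Priya 4 — all ≤ 4.

4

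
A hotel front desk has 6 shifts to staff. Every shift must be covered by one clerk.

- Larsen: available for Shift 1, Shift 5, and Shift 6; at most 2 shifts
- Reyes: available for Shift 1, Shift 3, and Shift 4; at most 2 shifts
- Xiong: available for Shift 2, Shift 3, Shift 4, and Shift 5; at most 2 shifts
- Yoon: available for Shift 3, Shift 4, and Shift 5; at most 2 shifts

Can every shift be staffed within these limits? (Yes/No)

Shift 2 can only be covered by Xiong, so that assignment is forced.
Shift 6 can only be covered by Larsen, so that assignment is forced.
One valid schedule: Shift 1→Larsen, Shift 2→Xiong, Shift 3→Reyes, Shift 4→Reyes, Shift 5→Xiong, Shift 6→Larsen.
Loads: Larsen 2/2, Reyes 2/2, Xiong 2/2, Yoon 0/2 — all within limits.

Yes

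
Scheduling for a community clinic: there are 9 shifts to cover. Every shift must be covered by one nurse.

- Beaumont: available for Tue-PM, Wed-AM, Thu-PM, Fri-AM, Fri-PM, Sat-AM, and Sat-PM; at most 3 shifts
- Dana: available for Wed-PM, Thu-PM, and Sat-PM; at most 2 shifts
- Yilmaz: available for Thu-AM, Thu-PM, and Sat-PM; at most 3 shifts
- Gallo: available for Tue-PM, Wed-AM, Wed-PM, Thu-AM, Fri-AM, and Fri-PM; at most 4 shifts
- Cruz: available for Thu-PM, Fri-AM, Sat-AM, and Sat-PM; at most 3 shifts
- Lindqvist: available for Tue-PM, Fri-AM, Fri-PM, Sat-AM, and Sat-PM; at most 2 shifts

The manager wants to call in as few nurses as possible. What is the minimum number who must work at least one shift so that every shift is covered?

9 slots to fill and no one can take more than 4, so at least ⌈9/4⌉ = 3 nurses are needed.
Beaumont, Dana, and Gallo alone can cover everything: Tue-PM→Beaumont, Wed-AM→Beaumont, Wed-PM→Gallo, Thu-AM→Gallo, Thu-PM→Dana, Fri-AM→Gallo, Fri-PM→Gallo, Sat-AM→Beaumont, Sat-PM→Dana.

3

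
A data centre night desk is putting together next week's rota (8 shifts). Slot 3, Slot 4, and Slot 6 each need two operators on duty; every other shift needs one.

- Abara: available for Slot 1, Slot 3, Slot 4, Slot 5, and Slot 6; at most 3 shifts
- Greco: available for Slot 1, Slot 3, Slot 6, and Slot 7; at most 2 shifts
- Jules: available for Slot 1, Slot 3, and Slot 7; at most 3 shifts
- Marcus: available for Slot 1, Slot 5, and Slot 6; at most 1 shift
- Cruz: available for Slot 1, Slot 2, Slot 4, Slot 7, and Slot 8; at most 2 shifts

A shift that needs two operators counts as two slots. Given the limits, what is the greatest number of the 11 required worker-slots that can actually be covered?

10

Total capacity across all operators is 3+2+3+1+2 = 11, and 11 slots are needed, so at most 11 can be filled.
Shifts {Slot 2, Slot 4, Slot 8} need 4 slots but only Abara and Cruz are available for them, supplying at most 3 — so at least 1 slot must go unfilled.
An assignment achieving 10: Slot 1→Jules, Slot 2→Cruz, Slot 3→Abara+Greco, Slot 4→Abara, Slot 5→Abara, Slot 6→Greco+Marcus, Slot 7→Jules, Slot 8→Cruz.
Loads: Abara 3/3, Greco 2/2, Jules 2/3, Marcus 1/1, Cruz 2/2.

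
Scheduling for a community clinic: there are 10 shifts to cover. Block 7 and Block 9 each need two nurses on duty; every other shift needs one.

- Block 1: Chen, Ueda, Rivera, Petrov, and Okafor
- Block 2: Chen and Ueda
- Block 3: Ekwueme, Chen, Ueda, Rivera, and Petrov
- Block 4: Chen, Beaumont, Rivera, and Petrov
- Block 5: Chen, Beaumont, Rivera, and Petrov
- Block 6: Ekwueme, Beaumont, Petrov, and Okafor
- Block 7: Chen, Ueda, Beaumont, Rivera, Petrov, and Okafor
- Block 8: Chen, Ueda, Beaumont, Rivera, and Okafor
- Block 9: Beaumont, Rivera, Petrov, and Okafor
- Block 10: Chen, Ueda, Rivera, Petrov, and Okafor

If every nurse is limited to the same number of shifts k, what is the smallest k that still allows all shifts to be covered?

2

With 7 nurses and 12 worker-slots to fill, someone must work at least ⌈12/7⌉ = 2 shifts, so k ≥ 2.
k = 2 works: Block 1→Ueda, Block 2→Chen, Block 3→Ekwueme, Block 4→Chen, Block 5→Beaumont, Block 6→Ekwueme, Block 7→Petrov+Okafor, Block 8→Ueda, Block 9→Beaumont+Rivera, Block 10→Rivera.
Loads: Ekwueme 2, Chen 2, Ueda 2, Beaumont 2, Rivera 2, Petrov 1, Okafor 1 — all ≤ 2.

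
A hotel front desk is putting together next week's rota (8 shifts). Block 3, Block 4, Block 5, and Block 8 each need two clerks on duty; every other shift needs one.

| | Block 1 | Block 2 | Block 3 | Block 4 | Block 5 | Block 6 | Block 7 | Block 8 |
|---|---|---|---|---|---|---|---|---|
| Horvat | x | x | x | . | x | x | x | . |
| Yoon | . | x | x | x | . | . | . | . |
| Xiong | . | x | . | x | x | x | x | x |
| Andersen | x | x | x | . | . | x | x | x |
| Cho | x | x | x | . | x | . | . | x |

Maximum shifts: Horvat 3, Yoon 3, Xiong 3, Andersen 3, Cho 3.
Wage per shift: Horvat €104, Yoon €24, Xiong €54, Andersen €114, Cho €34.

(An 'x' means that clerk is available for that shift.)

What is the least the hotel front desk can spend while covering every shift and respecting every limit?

€648

Block 4 can only be covered by Yoon and Xiong, so that assignment is forced.
Picking the cheapest available clerk for each shift independently would cost €478, but that ignores the shift limits.
An optimal schedule: Block 1→Cho, Block 2→Yoon, Block 3→Yoon+Horvat, Block 4→Yoon+Xiong, Block 5→Cho+Xiong, Block 6→Horvat, Block 7→Horvat, Block 8→Cho+Xiong.
Total: 34 + 24 + 24 + 104 + 24 + 54 + 34 + 54 + 104 + 104 + 34 + 54 = €648.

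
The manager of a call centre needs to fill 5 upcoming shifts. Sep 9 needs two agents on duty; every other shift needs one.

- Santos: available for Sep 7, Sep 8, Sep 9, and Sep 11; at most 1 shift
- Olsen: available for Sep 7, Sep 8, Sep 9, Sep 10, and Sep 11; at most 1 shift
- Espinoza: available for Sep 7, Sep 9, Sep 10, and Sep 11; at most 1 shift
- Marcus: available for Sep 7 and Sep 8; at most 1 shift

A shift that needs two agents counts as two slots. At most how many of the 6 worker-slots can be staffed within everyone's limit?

Total capacity across all agents is 1+1+1+1 = 4, and 6 slots are needed, so at most 4 can be filled.
An assignment achieving 4: Sep 7→Marcus, Sep 8→Santos, Sep 9→Espinoza, Sep 10→Olsen.
Loads: Santos 1/1, Olsen 1/1, Espinoza 1/1, Marcus 1/1.

4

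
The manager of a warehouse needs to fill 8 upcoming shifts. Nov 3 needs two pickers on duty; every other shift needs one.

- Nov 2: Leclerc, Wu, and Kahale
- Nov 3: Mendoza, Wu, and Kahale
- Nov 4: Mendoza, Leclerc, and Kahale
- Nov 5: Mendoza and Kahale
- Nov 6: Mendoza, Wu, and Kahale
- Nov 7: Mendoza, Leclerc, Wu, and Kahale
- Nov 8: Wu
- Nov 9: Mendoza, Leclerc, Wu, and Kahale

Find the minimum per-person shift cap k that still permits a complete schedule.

With 4 pickers and 9 worker-slots to fill, someone must work at least ⌈9/4⌉ = 3 shifts, so k ≥ 3.
k = 3 works: Nov 2→Leclerc, Nov 3→Mendoza+Wu, Nov 4→Mendoza, Nov 5→Mendoza, Nov 6→Wu, Nov 7→Leclerc, Nov 8→Wu, Nov 9→Leclerc.
Loads: Mendoza 3, Leclerc 3, Wu 3, Kahale 0 — all ≤ 3.

3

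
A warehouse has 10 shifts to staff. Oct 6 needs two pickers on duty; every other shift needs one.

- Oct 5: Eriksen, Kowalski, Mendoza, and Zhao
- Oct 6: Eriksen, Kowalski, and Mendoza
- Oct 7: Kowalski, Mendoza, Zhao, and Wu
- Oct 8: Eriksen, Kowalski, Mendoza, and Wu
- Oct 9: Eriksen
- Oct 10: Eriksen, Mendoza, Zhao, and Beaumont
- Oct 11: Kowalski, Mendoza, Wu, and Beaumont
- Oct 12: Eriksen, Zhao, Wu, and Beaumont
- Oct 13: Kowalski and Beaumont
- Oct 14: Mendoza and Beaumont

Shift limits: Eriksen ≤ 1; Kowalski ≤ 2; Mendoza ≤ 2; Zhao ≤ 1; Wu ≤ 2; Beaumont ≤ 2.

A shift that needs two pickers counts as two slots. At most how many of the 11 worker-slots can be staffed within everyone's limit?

Total capacity across all pickers is 1+2+2+1+2+2 = 10, and 11 slots are needed, so at most 10 can be filled.
An assignment achieving 10: Oct 5→Zhao, Oct 6→Kowalski+Mendoza, Oct 7→Wu, Oct 8→Wu, Oct 9→Eriksen, Oct 10→Beaumont, Oct 11→Beaumont, Oct 13→Kowalski, Oct 14→Mendoza.
Loads: Eriksen 1/1, Kowalski 2/2, Mendoza 2/2, Zhao 1/1, Wu 2/2, Beaumont 2/2.

10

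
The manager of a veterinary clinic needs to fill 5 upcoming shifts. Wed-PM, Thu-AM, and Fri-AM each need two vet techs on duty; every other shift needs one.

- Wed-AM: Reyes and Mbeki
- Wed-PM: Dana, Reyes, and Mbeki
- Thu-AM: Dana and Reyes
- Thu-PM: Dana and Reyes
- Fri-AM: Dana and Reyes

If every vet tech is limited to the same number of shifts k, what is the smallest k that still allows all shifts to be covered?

With 3 vet techs and 8 worker-slots to fill, someone must work at least ⌈8/3⌉ = 3 shifts, so k ≥ 3.
k = 3 works: Wed-AM→Mbeki, Wed-PM→Reyes+Mbeki, Thu-AM→Dana+Reyes, Thu-PM→Dana, Fri-AM→Dana+Reyes.
Loads: Dana 3, Reyes 3, Mbeki 2 — all ≤ 3.

3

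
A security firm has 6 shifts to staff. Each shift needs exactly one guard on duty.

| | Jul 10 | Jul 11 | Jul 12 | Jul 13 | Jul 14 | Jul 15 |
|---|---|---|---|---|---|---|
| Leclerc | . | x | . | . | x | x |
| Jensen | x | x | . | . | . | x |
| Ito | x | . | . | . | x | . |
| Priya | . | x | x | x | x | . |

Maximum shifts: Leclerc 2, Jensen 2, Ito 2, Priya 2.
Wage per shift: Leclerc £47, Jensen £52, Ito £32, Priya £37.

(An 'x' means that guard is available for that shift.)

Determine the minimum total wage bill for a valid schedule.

Jul 12 can only be covered by Priya, so that assignment is forced.
Jul 13 can only be covered by Priya, so that assignment is forced.
Picking the cheapest available guard for each shift independently would cost £222, but that ignores the shift limits.
An optimal schedule: Jul 10→Ito, Jul 11→Leclerc, Jul 12→Priya, Jul 13→Priya, Jul 14→Ito, Jul 15→Leclerc.
Total: 32 + 47 + 37 + 37 + 32 + 47 = £232.

£232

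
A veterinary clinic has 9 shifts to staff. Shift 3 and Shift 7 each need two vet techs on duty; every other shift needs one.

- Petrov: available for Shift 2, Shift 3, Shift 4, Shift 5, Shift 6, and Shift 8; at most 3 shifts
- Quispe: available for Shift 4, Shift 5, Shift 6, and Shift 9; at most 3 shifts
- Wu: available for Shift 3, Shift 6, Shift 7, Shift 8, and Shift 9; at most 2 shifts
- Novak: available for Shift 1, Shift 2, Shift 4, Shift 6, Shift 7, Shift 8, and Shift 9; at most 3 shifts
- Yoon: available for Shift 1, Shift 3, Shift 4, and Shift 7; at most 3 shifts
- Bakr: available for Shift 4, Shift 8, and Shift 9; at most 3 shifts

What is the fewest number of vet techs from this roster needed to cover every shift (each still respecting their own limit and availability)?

11 slots to fill and no one can take more than 3, so at least ⌈11/3⌉ = 4 vet techs are needed.
Petrov, Quispe, Wu, and Novak alone can cover everything: Shift 1→Novak, Shift 2→Petrov, Shift 3→Petrov+Wu, Shift 4→Quispe, Shift 5→Petrov, Shift 6→Quispe, Shift 7→Wu+Novak, Shift 8→Novak, Shift 9→Quispe.

4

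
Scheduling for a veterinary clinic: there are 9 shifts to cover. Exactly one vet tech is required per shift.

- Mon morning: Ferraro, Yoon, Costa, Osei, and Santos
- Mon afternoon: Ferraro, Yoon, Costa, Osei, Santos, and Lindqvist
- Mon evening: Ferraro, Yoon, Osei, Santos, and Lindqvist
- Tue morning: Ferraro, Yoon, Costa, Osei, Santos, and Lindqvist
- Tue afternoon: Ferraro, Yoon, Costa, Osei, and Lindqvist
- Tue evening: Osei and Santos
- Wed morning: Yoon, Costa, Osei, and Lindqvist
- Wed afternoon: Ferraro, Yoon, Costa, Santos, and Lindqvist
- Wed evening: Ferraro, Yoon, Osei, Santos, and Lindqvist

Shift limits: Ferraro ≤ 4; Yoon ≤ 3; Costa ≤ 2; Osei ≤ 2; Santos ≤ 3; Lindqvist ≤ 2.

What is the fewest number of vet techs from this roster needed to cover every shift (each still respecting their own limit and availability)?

9 slots to fill and no one can take more than 4, so at least ⌈9/4⌉ = 3 vet techs are needed.
Ferraro, Yoon, and Osei alone can cover everything: Mon morning→Ferraro, Mon afternoon→Ferraro, Mon evening→Ferraro, Tue morning→Yoon, Tue afternoon→Yoon, Tue evening→Osei, Wed morning→Yoon, Wed afternoon→Ferraro, Wed evening→Osei.

3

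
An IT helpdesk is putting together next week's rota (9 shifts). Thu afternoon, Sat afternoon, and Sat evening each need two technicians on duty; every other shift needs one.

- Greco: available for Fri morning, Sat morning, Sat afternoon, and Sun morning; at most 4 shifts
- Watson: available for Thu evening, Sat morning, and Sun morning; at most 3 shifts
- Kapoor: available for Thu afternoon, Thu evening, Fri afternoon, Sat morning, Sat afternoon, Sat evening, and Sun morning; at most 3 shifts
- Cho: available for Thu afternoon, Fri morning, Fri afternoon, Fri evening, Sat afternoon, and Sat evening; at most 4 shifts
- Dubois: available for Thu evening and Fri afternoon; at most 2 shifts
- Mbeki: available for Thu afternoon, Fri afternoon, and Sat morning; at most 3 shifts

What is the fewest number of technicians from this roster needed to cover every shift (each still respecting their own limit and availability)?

12 slots to fill and no one can take more than 4, so at least ⌈12/4⌉ = 3 technicians are needed.
Any 3 technicians together have capacity at most 4+4+3 = 11 < 12 slots, so 3 can never suffice.
Greco, Watson, Kapoor, and Cho alone can cover everything: Thu afternoon→Kapoor+Cho, Thu evening→Watson, Fri morning→Greco, Fri afternoon→Kapoor, Fri evening→Cho, Sat morning→Greco, Sat afternoon→Greco+Cho, Sat evening→Kapoor+Cho, Sun morning→Greco.

4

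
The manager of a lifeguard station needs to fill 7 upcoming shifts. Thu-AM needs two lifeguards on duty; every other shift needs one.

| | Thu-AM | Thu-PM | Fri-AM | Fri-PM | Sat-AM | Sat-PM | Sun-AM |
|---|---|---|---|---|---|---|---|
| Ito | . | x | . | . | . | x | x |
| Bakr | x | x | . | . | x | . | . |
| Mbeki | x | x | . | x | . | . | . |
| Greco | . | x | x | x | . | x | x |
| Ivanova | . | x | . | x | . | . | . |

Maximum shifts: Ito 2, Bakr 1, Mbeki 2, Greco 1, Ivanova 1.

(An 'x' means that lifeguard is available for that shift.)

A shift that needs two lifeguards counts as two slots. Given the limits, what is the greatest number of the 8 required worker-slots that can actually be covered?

7

Total capacity across all lifeguards is 2+1+2+1+1 = 7, and 8 slots are needed, so at most 7 can be filled.
An assignment achieving 7: Thu-AM→Mbeki, Thu-PM→Ivanova, Fri-AM→Greco, Fri-PM→Mbeki, Sat-AM→Bakr, Sat-PM→Ito, Sun-AM→Ito.
Loads: Ito 2/2, Bakr 1/1, Mbeki 2/2, Greco 1/1, Ivanova 1/1.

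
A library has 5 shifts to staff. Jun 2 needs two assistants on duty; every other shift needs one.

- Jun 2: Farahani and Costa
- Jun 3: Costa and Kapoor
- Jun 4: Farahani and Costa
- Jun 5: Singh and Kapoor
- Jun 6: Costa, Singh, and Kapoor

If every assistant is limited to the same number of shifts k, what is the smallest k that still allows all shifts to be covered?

With 4 assistants and 6 worker-slots to fill, someone must work at least ⌈6/4⌉ = 2 shifts, so k ≥ 2.
k = 2 works: Jun 2→Farahani+Costa, Jun 3→Costa, Jun 4→Farahani, Jun 5→Singh, Jun 6→Singh.
Loads: Farahani 2, Costa 2, Singh 2, Kapoor 0 — all ≤ 2.

2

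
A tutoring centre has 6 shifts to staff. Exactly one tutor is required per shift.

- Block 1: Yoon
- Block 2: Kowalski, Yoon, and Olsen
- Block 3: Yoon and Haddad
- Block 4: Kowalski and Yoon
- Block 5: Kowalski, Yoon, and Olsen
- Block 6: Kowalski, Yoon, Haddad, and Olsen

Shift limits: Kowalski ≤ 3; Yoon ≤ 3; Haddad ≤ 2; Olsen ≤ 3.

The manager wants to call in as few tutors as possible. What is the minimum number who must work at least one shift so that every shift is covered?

6 slots to fill and no one can take more than 3, so at least ⌈6/3⌉ = 2 tutors are needed.
Kowalski and Yoon alone can cover everything: Block 1→Yoon, Block 2→Kowalski, Block 3→Yoon, Block 4→Kowalski, Block 5→Kowalski, Block 6→Yoon.

2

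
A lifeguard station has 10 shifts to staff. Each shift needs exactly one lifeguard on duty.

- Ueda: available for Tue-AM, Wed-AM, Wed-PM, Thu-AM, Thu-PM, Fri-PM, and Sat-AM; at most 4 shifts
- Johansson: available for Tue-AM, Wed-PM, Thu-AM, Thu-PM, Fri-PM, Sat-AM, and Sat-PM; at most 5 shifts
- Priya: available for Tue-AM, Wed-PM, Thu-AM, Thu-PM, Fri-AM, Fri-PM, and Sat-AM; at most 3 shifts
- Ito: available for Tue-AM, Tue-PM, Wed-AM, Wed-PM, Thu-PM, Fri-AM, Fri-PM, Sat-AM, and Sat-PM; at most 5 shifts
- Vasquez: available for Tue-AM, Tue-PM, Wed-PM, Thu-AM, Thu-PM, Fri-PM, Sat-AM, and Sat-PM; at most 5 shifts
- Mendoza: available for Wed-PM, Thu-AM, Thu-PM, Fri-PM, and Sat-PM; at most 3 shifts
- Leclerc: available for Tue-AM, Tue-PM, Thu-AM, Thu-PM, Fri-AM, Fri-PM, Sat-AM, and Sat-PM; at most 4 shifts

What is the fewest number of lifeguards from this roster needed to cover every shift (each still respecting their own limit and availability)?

10 slots to fill and no one can take more than 5, so at least ⌈10/5⌉ = 2 lifeguards are needed.
Johansson and Ito alone can cover everything: Tue-AM→Johansson, Tue-PM→Ito, Wed-AM→Ito, Wed-PM→Johansson, Thu-AM→Johansson, Thu-PM→Johansson, Fri-AM→Ito, Fri-PM→Johansson, Sat-AM→Ito, Sat-PM→Ito.

2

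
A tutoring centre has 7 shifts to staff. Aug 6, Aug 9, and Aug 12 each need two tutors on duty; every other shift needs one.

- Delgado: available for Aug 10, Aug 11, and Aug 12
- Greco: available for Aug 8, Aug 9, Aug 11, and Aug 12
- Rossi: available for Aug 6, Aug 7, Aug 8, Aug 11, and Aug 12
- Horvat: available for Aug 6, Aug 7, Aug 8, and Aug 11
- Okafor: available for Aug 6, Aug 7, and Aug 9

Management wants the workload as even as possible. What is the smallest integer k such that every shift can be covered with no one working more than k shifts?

2

With 5 tutors and 10 worker-slots to fill, someone must work at least ⌈10/5⌉ = 2 shifts, so k ≥ 2.
k = 2 works: Aug 6→Rossi+Horvat, Aug 7→Okafor, Aug 8→Greco, Aug 9→Greco+Okafor, Aug 10→Delgado, Aug 11→Horvat, Aug 12→Delgado+Rossi.
Loads: Delgado 2, Greco 2, Rossi 2, Horvat 2, Okafor 2 — all ≤ 2.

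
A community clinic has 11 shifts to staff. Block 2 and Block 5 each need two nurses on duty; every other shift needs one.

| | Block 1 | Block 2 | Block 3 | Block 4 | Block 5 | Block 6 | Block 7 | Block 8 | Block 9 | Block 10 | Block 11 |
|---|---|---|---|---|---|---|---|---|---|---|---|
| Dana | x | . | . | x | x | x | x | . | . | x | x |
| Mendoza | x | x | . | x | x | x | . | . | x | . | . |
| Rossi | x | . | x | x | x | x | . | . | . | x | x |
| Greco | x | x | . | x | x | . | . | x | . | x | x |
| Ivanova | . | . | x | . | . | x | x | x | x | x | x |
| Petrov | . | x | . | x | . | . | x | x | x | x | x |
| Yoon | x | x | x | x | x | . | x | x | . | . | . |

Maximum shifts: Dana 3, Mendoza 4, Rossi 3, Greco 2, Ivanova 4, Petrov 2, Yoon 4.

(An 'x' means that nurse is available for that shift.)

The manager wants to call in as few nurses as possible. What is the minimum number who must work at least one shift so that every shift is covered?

13 slots to fill and no one can take more than 4, so at least ⌈13/4⌉ = 4 nurses are needed.
Dana, Mendoza, Rossi, and Yoon alone can cover everything: Block 1→Mendoza, Block 2→Mendoza+Yoon, Block 3→Rossi, Block 4→Rossi, Block 5→Rossi+Yoon, Block 6→Mendoza, Block 7→Dana, Block 8→Yoon, Block 9→Mendoza, Block 10→Dana, Block 11→Dana.

4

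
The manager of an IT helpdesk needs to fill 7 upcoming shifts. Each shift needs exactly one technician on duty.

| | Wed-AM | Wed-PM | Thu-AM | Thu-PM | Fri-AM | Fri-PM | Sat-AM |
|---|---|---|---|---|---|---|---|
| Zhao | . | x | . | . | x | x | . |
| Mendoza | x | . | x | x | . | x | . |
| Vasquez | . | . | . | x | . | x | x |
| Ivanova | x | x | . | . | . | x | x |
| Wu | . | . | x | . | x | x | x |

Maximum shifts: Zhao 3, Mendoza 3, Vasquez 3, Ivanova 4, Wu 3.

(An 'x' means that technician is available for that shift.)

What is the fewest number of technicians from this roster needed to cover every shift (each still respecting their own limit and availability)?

3

7 slots to fill and no one can take more than 4, so at least ⌈7/4⌉ = 2 technicians are needed.
No set of 2 technicians can cover every shift (each such set leaves at least one shift with no one available or exceeds a cap).
Zhao, Mendoza, and Vasquez alone can cover everything: Wed-AM→Mendoza, Wed-PM→Zhao, Thu-AM→Mendoza, Thu-PM→Mendoza, Fri-AM→Zhao, Fri-PM→Zhao, Sat-AM→Vasquez.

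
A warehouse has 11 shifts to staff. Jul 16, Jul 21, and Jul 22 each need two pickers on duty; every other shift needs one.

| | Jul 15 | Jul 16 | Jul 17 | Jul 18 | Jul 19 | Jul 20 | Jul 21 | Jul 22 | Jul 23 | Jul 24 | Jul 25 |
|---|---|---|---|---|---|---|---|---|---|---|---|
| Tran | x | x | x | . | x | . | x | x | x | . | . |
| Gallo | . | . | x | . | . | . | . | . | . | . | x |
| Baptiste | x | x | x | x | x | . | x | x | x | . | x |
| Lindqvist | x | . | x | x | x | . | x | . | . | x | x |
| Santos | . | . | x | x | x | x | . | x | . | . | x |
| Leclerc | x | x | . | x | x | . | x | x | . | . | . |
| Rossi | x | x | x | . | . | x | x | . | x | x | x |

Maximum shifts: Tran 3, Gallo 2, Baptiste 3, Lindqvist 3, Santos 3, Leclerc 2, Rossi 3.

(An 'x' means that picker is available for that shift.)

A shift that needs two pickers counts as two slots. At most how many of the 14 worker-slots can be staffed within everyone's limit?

14

Total capacity across all pickers is 3+2+3+3+3+2+3 = 19, and 14 slots are needed, so at most 14 can be filled.
An assignment achieving 14: Jul 15→Lindqvist, Jul 16→Tran+Baptiste, Jul 17→Gallo, Jul 18→Baptiste, Jul 19→Lindqvist, Jul 20→Santos, Jul 21→Leclerc+Rossi, Jul 22→Tran+Baptiste, Jul 23→Tran, Jul 24→Lindqvist, Jul 25→Gallo.
Loads: Tran 3/3, Gallo 2/2, Baptiste 3/3, Lindqvist 3/3, Santos 1/3, Leclerc 1/2, Rossi 1/3.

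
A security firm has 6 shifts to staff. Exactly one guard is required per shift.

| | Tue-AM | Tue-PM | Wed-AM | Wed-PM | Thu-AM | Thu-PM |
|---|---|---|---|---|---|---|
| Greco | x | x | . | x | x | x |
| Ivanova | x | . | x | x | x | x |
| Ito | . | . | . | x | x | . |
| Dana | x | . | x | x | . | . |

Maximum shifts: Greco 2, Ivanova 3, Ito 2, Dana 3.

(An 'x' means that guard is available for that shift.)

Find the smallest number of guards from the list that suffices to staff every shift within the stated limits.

6 slots to fill and no one can take more than 3, so at least ⌈6/3⌉ = 2 guards are needed.
No set of 2 guards can cover every shift (each such set leaves at least one shift with no one available or exceeds a cap).
Greco, Ivanova, and Ito alone can cover everything: Tue-AM→Greco, Tue-PM→Greco, Wed-AM→Ivanova, Wed-PM→Ivanova, Thu-AM→Ito, Thu-PM→Ivanova.

3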